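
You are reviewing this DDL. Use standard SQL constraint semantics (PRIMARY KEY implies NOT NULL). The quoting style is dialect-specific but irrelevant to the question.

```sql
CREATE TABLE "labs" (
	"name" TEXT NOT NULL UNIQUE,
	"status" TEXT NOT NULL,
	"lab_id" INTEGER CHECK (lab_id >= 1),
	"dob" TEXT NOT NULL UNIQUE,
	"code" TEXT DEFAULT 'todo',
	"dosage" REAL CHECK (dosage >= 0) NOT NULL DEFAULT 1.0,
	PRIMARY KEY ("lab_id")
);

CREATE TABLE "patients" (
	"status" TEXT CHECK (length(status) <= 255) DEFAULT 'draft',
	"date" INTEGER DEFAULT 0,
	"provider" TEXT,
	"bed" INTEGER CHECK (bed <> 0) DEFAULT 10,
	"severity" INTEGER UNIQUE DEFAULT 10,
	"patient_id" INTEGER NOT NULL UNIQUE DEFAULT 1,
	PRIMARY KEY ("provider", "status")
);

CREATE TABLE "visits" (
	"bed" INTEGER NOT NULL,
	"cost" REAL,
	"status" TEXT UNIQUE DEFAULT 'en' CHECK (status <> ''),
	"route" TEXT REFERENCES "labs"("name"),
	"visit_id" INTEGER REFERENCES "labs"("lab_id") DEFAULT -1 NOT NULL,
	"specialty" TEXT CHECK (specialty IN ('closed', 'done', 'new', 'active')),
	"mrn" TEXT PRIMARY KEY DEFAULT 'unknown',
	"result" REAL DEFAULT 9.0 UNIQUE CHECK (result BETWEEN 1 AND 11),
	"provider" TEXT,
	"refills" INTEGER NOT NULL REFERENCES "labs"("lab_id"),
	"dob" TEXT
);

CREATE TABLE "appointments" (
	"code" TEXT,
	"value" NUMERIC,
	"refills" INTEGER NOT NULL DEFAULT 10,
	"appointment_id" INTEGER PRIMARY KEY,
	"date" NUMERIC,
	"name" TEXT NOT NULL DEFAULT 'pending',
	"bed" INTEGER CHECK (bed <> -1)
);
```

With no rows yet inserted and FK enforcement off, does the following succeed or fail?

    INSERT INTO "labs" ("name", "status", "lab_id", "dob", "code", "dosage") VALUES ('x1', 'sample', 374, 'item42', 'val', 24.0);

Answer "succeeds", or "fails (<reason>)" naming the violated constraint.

succeeds

NOT NULL columns: dob is supplied; dosage is supplied; lab_id is supplied; name is supplied; status is supplied.
CHECK constraints: 374 satisfies (lab_id >= 1); 24.0 satisfies (dosage >= 0).
No constraint is violated.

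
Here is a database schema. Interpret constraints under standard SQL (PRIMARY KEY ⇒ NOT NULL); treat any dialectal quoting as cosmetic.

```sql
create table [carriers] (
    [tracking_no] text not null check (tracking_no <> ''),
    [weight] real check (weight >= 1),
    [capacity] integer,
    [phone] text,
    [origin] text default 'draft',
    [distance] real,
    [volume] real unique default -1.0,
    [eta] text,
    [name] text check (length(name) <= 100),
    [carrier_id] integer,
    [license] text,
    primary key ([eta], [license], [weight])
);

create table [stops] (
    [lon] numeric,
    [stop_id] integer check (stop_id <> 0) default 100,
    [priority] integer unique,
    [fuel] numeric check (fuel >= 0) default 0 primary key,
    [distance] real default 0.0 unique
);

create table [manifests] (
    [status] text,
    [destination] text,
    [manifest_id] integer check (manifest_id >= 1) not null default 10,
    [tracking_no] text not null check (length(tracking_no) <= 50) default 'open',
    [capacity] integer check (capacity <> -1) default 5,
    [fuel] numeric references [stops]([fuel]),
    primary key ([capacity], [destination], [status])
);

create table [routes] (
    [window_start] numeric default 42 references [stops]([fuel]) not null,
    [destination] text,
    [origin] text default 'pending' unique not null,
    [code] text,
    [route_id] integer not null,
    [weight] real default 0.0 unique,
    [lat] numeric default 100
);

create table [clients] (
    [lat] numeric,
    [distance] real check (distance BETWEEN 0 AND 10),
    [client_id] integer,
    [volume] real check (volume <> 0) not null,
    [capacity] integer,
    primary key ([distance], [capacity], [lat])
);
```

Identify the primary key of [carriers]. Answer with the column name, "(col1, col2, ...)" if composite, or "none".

A table-level PRIMARY KEY clause names 3 columns: eta, license, weight.
This is a composite key — the combination is unique, not each column individually.

(eta, license, weight)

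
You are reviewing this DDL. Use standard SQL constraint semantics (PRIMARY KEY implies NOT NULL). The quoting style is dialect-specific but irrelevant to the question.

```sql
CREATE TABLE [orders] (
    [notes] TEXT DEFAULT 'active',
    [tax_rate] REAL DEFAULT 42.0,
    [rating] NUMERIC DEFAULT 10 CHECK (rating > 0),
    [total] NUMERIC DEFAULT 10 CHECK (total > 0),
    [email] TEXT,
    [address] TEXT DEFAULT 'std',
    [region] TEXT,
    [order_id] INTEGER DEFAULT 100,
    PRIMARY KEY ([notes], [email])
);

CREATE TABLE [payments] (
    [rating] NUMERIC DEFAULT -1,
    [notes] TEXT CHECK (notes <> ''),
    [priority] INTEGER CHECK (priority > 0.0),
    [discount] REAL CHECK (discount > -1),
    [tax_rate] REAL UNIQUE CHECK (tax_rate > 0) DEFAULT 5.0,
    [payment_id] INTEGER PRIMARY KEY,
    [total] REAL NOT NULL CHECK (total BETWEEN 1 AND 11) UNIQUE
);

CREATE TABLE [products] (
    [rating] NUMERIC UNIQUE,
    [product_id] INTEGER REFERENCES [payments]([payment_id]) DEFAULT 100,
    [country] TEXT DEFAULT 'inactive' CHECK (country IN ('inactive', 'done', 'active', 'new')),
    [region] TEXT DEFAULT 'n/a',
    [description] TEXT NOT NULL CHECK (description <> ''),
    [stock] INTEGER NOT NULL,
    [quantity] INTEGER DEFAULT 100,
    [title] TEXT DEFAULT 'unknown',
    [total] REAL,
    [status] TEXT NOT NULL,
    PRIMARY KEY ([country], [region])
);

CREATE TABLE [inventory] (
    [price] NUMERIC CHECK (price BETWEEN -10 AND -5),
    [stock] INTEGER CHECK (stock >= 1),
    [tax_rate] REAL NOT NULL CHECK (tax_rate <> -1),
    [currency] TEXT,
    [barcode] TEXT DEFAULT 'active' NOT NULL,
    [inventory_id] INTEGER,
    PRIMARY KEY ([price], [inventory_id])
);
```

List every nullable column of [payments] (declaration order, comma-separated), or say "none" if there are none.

- rating: DEFAULT only fills an omitted column; an explicit NULL is still allowed → nullable.
- notes: CHECK does not forbid NULL (a CHECK constraint passes when its expression is NULL) → nullable.
- priority: CHECK does not forbid NULL (a CHECK constraint passes when its expression is NULL) → nullable.
- discount: CHECK does not forbid NULL (a CHECK constraint passes when its expression is NULL) → nullable.
- tax_rate: CHECK does not forbid NULL (a CHECK constraint passes when its expression is NULL) → nullable.
- payment_id: part of the PRIMARY KEY, which implies NOT NULL → not nullable.
- total: declared NOT NULL → not nullable.

rating, notes, priority, discount, tax_rate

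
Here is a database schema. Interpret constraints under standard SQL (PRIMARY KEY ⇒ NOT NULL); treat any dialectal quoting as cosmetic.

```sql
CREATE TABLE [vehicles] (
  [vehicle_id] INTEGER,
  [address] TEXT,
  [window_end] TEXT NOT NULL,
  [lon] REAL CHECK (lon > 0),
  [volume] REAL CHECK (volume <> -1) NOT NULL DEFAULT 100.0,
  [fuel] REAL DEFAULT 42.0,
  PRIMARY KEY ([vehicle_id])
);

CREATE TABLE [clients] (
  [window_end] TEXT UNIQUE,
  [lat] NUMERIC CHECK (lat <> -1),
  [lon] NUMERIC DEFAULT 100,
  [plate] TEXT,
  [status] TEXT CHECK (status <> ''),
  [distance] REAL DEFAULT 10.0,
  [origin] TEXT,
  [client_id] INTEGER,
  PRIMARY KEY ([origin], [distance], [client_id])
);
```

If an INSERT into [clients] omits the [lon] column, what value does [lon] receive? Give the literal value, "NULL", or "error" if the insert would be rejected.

100

lon has an explicit DEFAULT 100.
When the column is omitted from an INSERT, that default is used.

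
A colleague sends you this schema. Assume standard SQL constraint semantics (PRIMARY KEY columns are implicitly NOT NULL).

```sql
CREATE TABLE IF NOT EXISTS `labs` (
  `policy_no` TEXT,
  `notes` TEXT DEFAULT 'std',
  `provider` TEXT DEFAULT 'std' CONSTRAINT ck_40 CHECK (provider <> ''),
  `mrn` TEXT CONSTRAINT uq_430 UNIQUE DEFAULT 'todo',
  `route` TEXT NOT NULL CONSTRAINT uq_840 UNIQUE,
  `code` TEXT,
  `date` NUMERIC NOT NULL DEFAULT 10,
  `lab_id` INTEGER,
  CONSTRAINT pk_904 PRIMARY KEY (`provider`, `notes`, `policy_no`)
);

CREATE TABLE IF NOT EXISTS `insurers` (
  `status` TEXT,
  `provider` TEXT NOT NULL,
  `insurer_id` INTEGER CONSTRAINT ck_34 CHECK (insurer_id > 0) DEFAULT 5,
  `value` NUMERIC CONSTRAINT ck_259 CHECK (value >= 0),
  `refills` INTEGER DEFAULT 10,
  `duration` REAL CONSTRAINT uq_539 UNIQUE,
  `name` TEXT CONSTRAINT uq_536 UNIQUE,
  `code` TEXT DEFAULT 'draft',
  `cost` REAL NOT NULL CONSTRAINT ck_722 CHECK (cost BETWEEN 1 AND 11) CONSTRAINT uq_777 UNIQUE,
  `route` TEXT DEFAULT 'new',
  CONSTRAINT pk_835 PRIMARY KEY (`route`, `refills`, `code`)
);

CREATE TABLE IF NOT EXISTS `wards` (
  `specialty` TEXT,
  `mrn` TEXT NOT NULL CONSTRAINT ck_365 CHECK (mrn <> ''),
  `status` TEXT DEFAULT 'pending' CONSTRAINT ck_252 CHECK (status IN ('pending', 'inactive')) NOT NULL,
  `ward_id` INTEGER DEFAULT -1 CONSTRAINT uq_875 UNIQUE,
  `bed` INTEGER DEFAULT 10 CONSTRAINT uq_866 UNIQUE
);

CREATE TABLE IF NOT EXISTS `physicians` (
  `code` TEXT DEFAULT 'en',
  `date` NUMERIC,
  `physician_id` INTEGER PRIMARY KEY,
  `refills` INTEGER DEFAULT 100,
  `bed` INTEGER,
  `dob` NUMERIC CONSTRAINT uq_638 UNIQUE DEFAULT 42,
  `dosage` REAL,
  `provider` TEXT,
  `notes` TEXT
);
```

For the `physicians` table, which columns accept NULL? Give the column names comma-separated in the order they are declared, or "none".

- code: DEFAULT only fills an omitted column; an explicit NULL is still allowed → nullable.
- date: no NOT NULL constraint applies → nullable.
- physician_id: part of the PRIMARY KEY, which implies NOT NULL → not nullable.
- refills: DEFAULT only fills an omitted column; an explicit NULL is still allowed → nullable.
- bed: no NOT NULL constraint applies → nullable.
- dob: UNIQUE does not imply NOT NULL → nullable.
- dosage: no NOT NULL constraint applies → nullable.
- provider: no NOT NULL constraint applies → nullable.
- notes: no NOT NULL constraint applies → nullable.

code, date, refills, bed, dob, dosage, provider, notes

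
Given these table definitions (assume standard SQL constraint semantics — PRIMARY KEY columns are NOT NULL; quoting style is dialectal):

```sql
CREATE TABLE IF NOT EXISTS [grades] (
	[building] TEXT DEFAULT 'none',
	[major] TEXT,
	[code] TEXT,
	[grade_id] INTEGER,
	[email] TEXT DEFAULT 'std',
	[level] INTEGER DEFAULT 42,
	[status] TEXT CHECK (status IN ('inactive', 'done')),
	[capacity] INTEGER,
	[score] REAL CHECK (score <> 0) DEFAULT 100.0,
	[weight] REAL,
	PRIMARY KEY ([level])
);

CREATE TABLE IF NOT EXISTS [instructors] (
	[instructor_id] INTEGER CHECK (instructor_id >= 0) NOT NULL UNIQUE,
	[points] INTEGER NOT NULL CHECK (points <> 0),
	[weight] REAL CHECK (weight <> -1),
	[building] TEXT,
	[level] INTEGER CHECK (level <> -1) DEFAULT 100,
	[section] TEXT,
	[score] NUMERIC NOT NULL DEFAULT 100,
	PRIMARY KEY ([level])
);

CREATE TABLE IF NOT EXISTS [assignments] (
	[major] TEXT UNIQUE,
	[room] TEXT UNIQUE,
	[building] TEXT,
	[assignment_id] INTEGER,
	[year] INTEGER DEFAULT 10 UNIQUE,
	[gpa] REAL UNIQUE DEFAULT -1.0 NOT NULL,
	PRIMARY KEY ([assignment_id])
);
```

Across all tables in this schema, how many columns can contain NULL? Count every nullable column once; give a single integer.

grades: 9 nullable (building, major, code, grade_id, email, status, capacity, score, weight — PK (level) and explicit NOT NULL columns excluded).
instructors: 3 nullable (weight, building, section — PK (level) and explicit NOT NULL columns excluded).
assignments: 4 nullable (major, room, building, year — PK (assignment_id) and explicit NOT NULL columns excluded).
Total: 9 + 3 + 4 = 16.

16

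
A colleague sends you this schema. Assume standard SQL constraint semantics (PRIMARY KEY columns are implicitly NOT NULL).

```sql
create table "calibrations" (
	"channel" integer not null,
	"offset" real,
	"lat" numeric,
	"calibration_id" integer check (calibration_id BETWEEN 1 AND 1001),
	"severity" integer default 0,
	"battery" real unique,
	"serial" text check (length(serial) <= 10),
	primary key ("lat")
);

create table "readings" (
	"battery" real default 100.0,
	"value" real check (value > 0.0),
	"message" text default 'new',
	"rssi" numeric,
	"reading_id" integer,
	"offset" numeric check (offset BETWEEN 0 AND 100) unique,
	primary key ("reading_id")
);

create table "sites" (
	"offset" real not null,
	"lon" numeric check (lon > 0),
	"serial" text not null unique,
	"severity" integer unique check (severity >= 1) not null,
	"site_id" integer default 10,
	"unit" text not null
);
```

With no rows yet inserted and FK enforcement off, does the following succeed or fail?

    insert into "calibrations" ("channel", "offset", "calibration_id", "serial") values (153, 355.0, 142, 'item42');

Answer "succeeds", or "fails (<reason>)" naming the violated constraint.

fails (NOT NULL on lat)

lat is omitted from the column list and has no DEFAULT, so it would receive NULL.
But lat is part of the PRIMARY KEY (implied NOT NULL).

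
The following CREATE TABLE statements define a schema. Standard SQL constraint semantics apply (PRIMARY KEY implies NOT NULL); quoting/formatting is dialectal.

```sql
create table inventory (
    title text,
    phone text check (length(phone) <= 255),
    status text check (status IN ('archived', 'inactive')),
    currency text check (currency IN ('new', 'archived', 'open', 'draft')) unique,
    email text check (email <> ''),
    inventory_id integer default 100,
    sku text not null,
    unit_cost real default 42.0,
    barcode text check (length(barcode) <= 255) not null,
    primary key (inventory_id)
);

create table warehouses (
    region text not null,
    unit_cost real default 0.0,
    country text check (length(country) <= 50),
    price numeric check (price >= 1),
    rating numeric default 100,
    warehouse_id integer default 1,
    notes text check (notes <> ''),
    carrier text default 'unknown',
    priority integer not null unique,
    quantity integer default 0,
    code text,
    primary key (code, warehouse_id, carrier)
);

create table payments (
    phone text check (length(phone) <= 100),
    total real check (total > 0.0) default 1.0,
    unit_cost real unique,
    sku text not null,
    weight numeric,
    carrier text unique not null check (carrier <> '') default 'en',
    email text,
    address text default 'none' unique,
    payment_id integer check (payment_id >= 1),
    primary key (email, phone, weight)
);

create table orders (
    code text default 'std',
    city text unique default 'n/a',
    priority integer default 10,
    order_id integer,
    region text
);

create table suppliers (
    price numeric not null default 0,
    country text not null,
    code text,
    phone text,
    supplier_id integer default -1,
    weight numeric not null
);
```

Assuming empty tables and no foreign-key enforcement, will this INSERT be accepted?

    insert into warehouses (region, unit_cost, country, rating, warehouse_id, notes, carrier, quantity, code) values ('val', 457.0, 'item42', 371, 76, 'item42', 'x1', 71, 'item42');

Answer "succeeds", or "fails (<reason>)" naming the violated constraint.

fails (NOT NULL on priority)

priority is omitted from the column list and has no DEFAULT, so it would receive NULL.
But priority is declared NOT NULL.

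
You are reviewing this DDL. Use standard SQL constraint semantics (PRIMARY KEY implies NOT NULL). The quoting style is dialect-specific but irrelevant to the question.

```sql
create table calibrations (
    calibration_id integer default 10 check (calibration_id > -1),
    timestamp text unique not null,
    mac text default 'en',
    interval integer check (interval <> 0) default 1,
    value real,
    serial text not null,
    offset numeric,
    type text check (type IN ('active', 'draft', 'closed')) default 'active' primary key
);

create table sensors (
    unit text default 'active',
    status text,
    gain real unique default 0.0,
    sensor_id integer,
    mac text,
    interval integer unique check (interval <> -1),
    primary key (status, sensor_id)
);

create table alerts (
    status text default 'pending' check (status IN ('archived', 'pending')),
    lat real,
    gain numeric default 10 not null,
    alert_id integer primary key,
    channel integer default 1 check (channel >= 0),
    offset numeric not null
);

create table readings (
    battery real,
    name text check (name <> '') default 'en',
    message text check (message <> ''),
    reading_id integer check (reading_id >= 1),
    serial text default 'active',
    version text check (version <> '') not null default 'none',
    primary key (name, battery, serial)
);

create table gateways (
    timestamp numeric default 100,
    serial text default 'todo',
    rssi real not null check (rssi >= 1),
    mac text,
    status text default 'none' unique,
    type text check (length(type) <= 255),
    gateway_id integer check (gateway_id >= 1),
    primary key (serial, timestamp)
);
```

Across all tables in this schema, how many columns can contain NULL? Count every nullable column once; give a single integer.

calibrations: 5 nullable (calibration_id, mac, interval, value, offset — PK (type) and explicit NOT NULL columns excluded).
sensors: 4 nullable (unit, gain, mac, interval — PK (status, sensor_id) and explicit NOT NULL columns excluded).
alerts: 3 nullable (status, lat, channel — PK (alert_id) and explicit NOT NULL columns excluded).
readings: 2 nullable (message, reading_id — PK (name, battery, serial) and explicit NOT NULL columns excluded).
gateways: 4 nullable (mac, status, type, gateway_id — PK (serial, timestamp) and explicit NOT NULL columns excluded).
Total: 5 + 4 + 3 + 2 + 4 = 18.

18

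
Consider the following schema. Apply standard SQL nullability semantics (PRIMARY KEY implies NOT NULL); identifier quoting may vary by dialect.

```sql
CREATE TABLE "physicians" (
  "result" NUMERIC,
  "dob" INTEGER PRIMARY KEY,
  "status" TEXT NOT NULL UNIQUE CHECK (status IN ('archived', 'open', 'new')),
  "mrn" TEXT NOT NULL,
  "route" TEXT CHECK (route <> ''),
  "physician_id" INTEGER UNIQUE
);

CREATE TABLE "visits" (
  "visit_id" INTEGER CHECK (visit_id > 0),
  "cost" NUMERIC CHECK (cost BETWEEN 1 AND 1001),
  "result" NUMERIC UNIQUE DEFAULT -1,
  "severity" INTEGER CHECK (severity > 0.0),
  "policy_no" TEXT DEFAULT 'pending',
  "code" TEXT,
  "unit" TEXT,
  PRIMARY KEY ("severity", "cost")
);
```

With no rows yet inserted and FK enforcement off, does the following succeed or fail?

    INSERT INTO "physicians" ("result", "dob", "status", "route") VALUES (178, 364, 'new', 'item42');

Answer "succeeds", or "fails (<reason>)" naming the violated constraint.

fails (NOT NULL on mrn)

mrn is omitted from the column list and has no DEFAULT, so it would receive NULL.
But mrn is declared NOT NULL.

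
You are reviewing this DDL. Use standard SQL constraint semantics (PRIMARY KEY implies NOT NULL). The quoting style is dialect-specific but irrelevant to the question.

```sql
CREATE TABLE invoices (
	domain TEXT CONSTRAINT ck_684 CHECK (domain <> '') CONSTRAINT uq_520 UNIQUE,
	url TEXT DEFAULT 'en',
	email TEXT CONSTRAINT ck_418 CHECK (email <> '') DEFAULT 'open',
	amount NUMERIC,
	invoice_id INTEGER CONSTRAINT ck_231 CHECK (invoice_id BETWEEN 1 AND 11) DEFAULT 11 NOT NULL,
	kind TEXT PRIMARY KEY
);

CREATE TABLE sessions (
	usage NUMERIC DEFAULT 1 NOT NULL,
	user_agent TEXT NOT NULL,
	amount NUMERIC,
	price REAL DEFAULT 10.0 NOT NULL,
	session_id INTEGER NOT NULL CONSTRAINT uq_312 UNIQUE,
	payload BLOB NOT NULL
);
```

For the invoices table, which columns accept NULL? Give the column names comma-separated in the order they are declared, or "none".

- domain: CHECK does not forbid NULL (a CHECK constraint passes when its expression is NULL) → nullable.
- url: DEFAULT only fills an omitted column; an explicit NULL is still allowed → nullable.
- email: CHECK does not forbid NULL (a CHECK constraint passes when its expression is NULL) → nullable.
- amount: no NOT NULL constraint applies → nullable.
- invoice_id: declared NOT NULL → not nullable.
- kind: part of the PRIMARY KEY, which implies NOT NULL → not nullable.

domain, url, email, amount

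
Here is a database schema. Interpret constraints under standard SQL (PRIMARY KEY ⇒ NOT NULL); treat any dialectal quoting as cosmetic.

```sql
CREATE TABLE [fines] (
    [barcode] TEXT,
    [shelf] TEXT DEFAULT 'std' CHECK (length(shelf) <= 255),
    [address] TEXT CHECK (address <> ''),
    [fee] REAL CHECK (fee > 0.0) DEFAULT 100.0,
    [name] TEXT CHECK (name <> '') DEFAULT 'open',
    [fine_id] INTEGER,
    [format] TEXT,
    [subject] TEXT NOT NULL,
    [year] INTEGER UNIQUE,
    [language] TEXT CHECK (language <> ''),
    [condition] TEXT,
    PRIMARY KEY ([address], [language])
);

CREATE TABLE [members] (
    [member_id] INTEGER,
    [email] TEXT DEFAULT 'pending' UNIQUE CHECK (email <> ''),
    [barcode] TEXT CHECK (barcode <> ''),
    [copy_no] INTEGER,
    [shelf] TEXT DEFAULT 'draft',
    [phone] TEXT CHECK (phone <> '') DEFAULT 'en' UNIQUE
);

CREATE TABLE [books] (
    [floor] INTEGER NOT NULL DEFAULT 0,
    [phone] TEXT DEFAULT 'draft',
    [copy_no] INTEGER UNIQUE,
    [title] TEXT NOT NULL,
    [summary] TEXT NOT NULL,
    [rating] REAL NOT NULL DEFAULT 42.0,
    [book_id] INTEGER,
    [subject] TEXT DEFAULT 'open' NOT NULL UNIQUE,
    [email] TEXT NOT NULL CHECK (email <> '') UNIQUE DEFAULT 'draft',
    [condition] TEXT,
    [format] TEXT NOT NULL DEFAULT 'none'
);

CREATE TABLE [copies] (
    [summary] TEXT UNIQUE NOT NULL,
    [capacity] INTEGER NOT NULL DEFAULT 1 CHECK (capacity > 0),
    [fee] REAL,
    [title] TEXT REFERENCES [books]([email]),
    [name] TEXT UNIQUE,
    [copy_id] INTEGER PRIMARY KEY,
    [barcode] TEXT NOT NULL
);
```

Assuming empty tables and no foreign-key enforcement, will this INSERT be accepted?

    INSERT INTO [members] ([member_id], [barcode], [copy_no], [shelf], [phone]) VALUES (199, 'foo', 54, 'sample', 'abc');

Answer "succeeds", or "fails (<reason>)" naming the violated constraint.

succeeds

members has no NOT NULL or PRIMARY KEY columns.
CHECK constraints: 'foo' satisfies (barcode <> ''); 'abc' satisfies (phone <> '').
No constraint is violated.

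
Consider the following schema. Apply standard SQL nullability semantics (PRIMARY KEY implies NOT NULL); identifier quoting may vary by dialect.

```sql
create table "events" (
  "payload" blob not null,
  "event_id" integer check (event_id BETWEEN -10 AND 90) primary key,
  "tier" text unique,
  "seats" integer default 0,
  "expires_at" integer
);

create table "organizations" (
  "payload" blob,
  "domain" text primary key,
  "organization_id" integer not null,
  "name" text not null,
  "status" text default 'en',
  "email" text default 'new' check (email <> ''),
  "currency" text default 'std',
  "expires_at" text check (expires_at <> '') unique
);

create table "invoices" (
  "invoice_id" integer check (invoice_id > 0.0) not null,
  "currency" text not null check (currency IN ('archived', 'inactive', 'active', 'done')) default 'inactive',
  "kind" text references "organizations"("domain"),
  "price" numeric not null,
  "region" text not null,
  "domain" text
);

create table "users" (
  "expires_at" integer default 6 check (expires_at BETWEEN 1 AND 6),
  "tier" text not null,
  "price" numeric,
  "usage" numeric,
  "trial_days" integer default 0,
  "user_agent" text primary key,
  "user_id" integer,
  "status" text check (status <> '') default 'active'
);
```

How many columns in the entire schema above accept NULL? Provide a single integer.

events: 3 nullable (tier, seats, expires_at — PK (event_id) and explicit NOT NULL columns excluded).
organizations: 5 nullable (payload, status, email, currency, expires_at — PK (domain) and explicit NOT NULL columns excluded).
invoices: 2 nullable (kind, domain — PK none and explicit NOT NULL columns excluded).
users: 6 nullable (expires_at, price, usage, trial_days, user_id, status — PK (user_agent) and explicit NOT NULL columns excluded).
Total: 3 + 5 + 2 + 6 = 16.

16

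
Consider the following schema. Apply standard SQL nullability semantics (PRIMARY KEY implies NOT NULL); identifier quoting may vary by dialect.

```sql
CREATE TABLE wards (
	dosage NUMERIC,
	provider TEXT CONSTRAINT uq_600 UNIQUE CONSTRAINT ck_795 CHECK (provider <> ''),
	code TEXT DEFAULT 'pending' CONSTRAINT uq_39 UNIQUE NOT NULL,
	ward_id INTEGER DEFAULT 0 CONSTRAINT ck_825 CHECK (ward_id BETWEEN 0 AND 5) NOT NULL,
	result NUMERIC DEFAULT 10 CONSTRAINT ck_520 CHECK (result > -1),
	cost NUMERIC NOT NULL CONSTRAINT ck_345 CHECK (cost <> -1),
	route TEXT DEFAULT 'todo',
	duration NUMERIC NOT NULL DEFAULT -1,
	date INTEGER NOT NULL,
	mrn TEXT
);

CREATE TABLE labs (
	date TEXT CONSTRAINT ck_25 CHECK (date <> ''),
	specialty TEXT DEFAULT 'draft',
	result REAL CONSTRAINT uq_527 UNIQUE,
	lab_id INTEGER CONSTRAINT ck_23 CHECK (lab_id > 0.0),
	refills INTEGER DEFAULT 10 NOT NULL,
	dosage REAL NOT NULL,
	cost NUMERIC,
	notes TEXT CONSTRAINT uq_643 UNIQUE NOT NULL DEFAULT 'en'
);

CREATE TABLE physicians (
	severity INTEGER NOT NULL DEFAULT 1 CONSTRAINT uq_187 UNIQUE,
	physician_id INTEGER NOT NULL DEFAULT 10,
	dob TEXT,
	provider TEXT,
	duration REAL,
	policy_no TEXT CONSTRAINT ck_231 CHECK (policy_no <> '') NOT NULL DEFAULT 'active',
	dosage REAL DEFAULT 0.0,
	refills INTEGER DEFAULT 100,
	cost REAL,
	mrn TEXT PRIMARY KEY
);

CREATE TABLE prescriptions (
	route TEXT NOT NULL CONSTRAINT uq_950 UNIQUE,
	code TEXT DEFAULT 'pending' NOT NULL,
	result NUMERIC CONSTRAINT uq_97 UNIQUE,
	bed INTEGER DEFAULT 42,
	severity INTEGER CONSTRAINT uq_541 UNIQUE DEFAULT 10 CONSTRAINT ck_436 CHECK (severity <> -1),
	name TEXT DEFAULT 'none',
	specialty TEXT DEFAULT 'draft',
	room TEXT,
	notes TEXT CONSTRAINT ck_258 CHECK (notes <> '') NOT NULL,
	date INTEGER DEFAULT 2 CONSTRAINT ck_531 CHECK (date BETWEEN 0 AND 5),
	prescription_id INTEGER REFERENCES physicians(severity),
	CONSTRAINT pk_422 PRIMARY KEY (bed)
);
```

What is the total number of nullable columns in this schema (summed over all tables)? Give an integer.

wards: 5 nullable (dosage, provider, result, route, mrn — PK none and explicit NOT NULL columns excluded).
labs: 5 nullable (date, specialty, result, lab_id, cost — PK none and explicit NOT NULL columns excluded).
physicians: 6 nullable (dob, provider, duration, dosage, refills, cost — PK (mrn) and explicit NOT NULL columns excluded).
prescriptions: 7 nullable (result, severity, name, specialty, room, date, prescription_id — PK (bed) and explicit NOT NULL columns excluded).
Total: 5 + 5 + 6 + 7 = 23.

23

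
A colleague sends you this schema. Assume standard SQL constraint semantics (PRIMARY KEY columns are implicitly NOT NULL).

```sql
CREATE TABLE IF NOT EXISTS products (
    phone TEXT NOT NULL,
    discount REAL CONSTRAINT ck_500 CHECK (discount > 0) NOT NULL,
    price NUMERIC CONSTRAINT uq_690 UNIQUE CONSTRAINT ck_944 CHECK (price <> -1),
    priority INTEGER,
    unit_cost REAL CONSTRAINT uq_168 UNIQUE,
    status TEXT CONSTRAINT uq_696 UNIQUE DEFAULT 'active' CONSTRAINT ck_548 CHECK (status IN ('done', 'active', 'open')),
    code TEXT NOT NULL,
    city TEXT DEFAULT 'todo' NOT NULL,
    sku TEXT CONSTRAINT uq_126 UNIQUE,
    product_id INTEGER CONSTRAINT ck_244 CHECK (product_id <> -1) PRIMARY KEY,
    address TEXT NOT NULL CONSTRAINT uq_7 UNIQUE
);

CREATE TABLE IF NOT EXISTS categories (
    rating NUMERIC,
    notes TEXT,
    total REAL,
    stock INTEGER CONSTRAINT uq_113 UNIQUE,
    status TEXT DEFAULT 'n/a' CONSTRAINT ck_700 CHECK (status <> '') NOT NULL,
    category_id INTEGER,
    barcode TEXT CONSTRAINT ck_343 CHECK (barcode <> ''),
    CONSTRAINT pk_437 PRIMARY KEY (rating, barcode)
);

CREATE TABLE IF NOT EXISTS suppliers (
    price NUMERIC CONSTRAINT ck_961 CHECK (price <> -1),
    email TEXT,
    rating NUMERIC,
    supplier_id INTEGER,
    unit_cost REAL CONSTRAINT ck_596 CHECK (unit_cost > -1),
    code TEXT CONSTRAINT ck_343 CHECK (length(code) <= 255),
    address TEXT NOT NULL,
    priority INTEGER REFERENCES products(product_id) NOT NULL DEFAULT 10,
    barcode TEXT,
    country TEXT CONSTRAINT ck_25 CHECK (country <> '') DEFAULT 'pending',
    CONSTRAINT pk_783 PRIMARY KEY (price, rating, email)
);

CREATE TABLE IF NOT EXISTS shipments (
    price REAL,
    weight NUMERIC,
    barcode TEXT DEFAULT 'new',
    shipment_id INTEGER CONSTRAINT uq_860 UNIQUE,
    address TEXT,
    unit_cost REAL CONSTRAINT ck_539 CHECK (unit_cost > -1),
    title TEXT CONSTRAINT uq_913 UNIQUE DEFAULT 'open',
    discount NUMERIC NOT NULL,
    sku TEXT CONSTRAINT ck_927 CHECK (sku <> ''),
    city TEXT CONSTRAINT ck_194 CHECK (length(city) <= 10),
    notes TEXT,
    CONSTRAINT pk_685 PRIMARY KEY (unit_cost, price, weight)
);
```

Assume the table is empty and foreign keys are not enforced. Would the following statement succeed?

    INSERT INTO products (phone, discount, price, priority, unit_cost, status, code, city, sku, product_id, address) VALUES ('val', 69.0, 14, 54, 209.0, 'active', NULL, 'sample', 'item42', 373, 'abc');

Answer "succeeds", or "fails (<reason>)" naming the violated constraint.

fails (NOT NULL on code)

code is explicitly set to NULL, but code is declared NOT NULL.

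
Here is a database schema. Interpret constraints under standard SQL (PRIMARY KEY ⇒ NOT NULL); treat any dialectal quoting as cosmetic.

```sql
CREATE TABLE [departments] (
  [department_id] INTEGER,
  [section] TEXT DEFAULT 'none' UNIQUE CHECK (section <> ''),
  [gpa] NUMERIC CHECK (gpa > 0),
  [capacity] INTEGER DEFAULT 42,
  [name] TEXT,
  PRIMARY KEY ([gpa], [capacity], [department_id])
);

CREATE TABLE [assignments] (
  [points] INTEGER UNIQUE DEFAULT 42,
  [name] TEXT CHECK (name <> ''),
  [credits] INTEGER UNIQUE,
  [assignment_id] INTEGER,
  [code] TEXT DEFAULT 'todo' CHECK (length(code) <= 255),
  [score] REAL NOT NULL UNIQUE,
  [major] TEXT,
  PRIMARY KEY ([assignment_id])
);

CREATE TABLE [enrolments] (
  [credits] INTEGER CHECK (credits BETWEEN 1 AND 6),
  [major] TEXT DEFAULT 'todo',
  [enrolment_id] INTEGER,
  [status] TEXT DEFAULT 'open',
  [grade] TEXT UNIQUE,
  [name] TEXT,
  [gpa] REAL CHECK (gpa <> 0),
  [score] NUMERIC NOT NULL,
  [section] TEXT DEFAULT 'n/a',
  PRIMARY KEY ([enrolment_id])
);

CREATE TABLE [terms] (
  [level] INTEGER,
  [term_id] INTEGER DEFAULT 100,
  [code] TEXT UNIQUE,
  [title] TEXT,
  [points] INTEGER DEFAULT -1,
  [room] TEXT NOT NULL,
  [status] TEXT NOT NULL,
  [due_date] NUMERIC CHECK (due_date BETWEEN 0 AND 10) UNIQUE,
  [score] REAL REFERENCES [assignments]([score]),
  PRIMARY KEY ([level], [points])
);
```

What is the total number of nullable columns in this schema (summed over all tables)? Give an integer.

19

departments: 2 nullable (section, name — PK (gpa, capacity, department_id) and explicit NOT NULL columns excluded).
assignments: 5 nullable (points, name, credits, code, major — PK (assignment_id) and explicit NOT NULL columns excluded).
enrolments: 7 nullable (credits, major, status, grade, name, gpa, section — PK (enrolment_id) and explicit NOT NULL columns excluded).
terms: 5 nullable (term_id, code, title, due_date, score — PK (level, points) and explicit NOT NULL columns excluded).
Total: 2 + 5 + 7 + 5 = 19.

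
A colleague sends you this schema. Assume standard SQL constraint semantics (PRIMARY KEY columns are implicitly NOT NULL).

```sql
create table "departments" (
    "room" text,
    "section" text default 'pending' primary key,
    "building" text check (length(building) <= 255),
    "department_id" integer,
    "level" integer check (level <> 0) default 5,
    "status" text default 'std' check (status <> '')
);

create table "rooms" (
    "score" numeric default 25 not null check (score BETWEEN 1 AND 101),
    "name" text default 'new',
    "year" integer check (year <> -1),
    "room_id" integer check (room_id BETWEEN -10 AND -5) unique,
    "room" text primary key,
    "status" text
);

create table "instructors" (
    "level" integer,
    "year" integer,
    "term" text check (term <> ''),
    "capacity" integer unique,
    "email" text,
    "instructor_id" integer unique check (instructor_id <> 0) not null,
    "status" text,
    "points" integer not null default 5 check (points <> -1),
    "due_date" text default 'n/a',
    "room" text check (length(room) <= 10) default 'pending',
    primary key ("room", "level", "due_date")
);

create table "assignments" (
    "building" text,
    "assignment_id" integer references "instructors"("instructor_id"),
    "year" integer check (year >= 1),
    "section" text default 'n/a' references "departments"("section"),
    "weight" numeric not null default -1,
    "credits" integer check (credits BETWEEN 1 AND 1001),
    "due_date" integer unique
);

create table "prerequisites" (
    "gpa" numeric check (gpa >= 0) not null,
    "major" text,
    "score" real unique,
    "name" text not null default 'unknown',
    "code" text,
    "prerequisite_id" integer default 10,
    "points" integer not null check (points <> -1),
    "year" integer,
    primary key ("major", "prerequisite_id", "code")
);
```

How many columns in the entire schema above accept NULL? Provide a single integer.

22

departments: 5 nullable (room, building, department_id, level, status — PK (section) and explicit NOT NULL columns excluded).
rooms: 4 nullable (name, year, room_id, status — PK (room) and explicit NOT NULL columns excluded).
instructors: 5 nullable (year, term, capacity, email, status — PK (room, level, due_date) and explicit NOT NULL columns excluded).
assignments: 6 nullable (building, assignment_id, year, section, credits, due_date — PK none and explicit NOT NULL columns excluded).
prerequisites: 2 nullable (score, year — PK (major, prerequisite_id, code) and explicit NOT NULL columns excluded).
Total: 5 + 4 + 5 + 6 + 2 = 22.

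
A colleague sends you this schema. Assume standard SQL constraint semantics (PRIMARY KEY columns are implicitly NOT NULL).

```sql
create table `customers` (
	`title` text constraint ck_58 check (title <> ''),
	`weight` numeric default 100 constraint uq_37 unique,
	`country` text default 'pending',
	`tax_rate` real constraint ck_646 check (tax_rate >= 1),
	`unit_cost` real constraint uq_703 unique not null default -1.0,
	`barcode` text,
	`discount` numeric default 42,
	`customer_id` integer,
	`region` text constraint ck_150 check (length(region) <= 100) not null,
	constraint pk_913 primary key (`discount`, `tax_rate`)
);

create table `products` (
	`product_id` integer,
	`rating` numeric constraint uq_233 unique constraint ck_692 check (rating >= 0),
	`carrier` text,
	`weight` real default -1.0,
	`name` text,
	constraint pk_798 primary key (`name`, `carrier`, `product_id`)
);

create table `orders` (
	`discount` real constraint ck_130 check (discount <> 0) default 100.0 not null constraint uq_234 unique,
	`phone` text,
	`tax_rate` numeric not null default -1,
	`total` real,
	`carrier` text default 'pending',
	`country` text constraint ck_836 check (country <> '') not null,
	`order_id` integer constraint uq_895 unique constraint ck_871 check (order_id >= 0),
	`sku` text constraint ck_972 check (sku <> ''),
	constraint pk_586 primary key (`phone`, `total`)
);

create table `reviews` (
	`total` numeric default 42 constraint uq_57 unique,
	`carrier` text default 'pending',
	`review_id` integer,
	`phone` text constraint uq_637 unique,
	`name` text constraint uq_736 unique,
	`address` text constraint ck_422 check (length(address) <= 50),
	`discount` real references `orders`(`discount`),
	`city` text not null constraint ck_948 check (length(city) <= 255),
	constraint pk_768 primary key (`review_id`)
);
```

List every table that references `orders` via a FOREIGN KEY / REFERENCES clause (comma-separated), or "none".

reviews

- reviews.discount references orders(discount).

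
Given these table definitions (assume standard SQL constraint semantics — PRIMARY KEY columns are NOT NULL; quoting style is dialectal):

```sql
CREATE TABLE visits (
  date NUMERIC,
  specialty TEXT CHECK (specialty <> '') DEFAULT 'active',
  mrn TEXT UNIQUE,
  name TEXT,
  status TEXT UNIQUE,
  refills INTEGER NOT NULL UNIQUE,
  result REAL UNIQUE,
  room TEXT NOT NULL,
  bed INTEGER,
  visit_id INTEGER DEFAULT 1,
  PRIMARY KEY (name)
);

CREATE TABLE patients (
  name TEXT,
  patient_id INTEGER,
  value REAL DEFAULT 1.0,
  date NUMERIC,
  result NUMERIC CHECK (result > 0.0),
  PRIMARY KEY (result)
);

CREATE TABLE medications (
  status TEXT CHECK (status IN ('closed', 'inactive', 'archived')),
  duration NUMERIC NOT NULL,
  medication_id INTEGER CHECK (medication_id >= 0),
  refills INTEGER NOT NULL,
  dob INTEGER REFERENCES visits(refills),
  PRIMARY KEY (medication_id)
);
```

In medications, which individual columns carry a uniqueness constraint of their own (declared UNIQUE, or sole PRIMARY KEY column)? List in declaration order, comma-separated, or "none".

medication_id

- status: no UNIQUE or single-column PK constraint.
- duration: no UNIQUE or single-column PK constraint.
- medication_id: single-column PRIMARY KEY → unique.
- refills: no UNIQUE or single-column PK constraint.
- dob: no UNIQUE or single-column PK constraint.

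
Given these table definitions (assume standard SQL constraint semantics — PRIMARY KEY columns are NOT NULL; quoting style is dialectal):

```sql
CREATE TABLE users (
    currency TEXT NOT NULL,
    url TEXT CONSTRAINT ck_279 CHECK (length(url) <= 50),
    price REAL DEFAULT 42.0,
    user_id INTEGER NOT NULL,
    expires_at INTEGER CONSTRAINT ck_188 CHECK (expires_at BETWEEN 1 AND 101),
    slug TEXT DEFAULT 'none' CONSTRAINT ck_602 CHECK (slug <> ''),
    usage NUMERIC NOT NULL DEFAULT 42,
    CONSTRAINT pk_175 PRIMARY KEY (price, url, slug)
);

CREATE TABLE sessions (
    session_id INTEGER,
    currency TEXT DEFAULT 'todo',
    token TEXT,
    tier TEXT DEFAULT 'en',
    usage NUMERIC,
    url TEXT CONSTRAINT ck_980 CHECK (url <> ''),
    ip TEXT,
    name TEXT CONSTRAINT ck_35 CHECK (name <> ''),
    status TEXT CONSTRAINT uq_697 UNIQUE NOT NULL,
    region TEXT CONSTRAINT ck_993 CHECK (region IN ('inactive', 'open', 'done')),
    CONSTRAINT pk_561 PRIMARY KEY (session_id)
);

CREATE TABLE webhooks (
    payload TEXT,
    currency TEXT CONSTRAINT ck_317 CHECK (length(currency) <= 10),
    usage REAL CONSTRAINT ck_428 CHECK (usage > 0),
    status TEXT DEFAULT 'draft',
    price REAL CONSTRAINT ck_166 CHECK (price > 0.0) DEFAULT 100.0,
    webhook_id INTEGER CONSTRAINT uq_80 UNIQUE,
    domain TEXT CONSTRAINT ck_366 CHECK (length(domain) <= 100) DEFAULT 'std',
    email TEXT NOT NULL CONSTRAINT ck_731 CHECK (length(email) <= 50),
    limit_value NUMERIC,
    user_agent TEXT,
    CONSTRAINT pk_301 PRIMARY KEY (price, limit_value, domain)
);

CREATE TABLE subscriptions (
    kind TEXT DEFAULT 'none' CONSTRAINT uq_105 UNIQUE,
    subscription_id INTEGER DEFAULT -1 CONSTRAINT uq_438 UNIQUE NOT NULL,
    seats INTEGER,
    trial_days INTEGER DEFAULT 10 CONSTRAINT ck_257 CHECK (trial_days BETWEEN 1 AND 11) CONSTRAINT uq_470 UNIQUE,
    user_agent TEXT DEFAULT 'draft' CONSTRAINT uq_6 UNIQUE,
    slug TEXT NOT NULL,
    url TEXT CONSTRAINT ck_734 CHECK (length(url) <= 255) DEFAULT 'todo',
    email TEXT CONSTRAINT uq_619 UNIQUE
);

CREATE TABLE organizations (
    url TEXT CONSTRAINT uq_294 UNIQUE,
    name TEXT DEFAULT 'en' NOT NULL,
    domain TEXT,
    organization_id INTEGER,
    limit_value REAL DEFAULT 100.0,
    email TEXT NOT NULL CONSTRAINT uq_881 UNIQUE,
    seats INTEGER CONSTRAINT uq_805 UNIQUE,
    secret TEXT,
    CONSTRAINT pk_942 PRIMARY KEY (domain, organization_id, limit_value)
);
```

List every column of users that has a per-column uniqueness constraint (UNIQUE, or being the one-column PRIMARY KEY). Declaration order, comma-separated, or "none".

- currency: no UNIQUE or single-column PK constraint.
- url: part of a composite PRIMARY KEY — only the tuple is unique, not this column on its own.
- price: part of a composite PRIMARY KEY — only the tuple is unique, not this column on its own.
- user_id: no UNIQUE or single-column PK constraint.
- expires_at: no UNIQUE or single-column PK constraint.
- slug: part of a composite PRIMARY KEY — only the tuple is unique, not this column on its own.
- usage: no UNIQUE or single-column PK constraint.

none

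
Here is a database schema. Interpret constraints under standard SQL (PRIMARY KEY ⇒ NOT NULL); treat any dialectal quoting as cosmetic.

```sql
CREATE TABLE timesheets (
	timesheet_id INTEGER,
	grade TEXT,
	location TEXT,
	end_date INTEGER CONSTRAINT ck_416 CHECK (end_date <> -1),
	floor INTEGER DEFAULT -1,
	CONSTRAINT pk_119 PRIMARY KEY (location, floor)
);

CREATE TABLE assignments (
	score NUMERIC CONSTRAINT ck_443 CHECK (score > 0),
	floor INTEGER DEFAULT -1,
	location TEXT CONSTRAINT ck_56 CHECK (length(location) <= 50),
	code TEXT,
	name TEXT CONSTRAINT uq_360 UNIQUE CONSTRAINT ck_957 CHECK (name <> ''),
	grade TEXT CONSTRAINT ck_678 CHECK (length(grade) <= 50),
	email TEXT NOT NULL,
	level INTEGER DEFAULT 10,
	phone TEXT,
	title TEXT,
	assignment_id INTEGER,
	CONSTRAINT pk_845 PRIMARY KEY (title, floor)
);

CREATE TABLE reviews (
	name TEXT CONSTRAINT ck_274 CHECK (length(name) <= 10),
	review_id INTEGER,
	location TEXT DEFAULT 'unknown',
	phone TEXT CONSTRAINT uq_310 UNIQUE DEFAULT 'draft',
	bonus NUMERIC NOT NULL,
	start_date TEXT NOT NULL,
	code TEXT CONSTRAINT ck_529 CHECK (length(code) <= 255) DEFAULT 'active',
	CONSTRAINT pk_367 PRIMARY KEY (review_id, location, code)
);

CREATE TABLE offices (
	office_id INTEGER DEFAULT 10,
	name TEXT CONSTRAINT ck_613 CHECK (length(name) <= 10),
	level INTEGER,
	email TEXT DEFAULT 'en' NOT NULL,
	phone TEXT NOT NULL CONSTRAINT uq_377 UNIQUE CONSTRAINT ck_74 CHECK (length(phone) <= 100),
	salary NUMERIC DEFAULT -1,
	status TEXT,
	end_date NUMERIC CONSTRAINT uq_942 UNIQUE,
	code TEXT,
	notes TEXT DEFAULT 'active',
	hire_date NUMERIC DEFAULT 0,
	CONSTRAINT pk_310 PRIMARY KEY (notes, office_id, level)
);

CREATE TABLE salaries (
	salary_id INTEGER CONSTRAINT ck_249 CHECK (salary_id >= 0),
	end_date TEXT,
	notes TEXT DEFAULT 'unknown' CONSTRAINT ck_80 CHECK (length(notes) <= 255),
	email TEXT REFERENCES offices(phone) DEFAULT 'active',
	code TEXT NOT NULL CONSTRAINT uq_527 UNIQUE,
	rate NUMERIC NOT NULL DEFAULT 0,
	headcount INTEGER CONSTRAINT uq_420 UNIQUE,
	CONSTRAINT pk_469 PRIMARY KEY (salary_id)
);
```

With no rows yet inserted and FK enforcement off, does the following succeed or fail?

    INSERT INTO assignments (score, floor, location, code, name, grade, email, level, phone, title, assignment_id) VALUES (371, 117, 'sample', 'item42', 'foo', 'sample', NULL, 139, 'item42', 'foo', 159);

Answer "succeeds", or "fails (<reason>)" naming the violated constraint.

email is explicitly set to NULL, but email is declared NOT NULL.

fails (NOT NULL on email)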